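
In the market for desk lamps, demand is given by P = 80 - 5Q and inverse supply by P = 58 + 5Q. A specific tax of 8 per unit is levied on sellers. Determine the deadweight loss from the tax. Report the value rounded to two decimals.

3.20

Without the tax, 80 - 5Q = 58 + 5Q so Q* = 2.2 and P* = 69.
With the tax, sellers need 8 more per unit: 80 - 5Q = 58 + 5Q + 8, so Q_t = 1.4. Buyers pay P_b = 73; sellers receive P_s = P_b - 8 = 65.
The welfare triangle lost has base Q* - Q_t = 0.8 and height t = 8, so DWL = (1/2)(0.8)(8) = 3.2.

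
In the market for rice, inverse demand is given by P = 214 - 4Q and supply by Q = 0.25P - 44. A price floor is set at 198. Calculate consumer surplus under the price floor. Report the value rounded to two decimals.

Rewriting supply in inverse form: P = 176 + 4Q.
Free-market equilibrium: 214 - 4Q = 176 + 4Q gives Q* = 4.75, P* = 195.
At P = 198, buyers demand (214 - 198)/4 = 4 while sellers would supply more, so the quantity traded is 4 at price 198.
CS is the triangle under demand above 198: (1/2)(4)(214 - 198) = 32.

32.00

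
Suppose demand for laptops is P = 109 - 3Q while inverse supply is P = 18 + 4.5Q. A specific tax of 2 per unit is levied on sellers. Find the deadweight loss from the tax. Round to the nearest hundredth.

0.27

Pre-tax equilibrium: 109 - 3Q = 18 + 4.5Q gives Q* = 12.1333, P* = 72.6.
With the tax, sellers need 2 more per unit: 109 - 3Q = 18 + 4.5Q + 2, so Q_t = 11.8667. Buyers pay P_b = 73.4; sellers receive P_s = P_b - 2 = 71.4.
The welfare triangle lost has base Q* - Q_t = 0.2667 and height t = 2, so DWL = (1/2)(0.2667)(2) = 0.2667.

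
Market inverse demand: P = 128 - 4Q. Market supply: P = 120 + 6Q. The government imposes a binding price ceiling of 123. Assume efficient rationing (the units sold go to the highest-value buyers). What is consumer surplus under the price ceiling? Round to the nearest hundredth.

2.00

Free-market equilibrium: 128 - 4Q = 120 + 6Q gives Q* = 0.8, P* = 124.8.
At the ceiling price 123, quantity supplied is (123 - 120)/6 = 0.5; supply is the short side, so Q = 0.5 trades at P = 123.
The demand price at Q = 0.5 is 126. CS is the trapezoid between demand and 123 over [0, 0.5]: (1/2)[(128 - 123) + (126 - 123)](0.5) = 2.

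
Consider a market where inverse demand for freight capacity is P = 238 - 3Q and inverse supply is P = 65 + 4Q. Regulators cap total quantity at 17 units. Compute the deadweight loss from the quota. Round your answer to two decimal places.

208.29

Without the quota, 238 - 3Q = 65 + 4Q gives Q* = 24.7143.
At Q = 17 the demand price is 238 - 3(17) = 187 and the supply price is 65 + 4(17) = 133.
Deadweight loss is the triangle between the curves from 17 to 24.7143: (1/2)(187 - 133)(24.7143 - 17) = 208.2857.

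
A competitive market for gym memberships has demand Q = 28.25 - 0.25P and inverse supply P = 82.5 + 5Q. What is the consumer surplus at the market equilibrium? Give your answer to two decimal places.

Rewriting demand in inverse form: P = 113 - 4Q.
Equilibrium: 113 - 4Q = 82.5 + 5Q, so Q* = 3.3889 and P* = 99.4444.
CS is the area between the demand curve and P* from 0 to Q*: (1/2)(3.3889)(13.5556) = 22.9691.

22.97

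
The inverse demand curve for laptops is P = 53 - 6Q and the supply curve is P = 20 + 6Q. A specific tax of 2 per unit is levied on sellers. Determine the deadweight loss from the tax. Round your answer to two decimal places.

0.17

Pre-tax equilibrium: 53 - 6Q = 20 + 6Q gives Q* = 2.75, P* = 36.5.
A tax on sellers shifts supply up by 2: 53 - 6Q = 20 + 6Q + 2, so Q_t = 2.5833. Buyers pay P_b = 37.5; sellers receive P_s = P_b - 2 = 35.5.
The welfare triangle lost has base Q* - Q_t = 0.1667 and height t = 2, so DWL = (1/2)(0.1667)(2) = 0.1667.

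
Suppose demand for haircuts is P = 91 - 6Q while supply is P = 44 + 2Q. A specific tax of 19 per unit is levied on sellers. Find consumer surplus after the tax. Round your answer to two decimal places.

Without the tax, 91 - 6Q = 44 + 2Q so Q* = 5.875 and P* = 55.75.
A tax on sellers shifts supply up by 19: 91 - 6Q = 44 + 2Q + 19, so Q_t = 3.5. Buyers pay P_b = 70; sellers receive P_s = P_b - 19 = 51.
Consumer surplus is the triangle under demand above P_b: (1/2)(3.5)(91 - 70) = 36.75.

36.75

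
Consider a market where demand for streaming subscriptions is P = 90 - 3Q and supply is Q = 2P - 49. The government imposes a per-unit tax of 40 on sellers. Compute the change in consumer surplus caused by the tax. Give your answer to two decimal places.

-445.71

Rewriting supply in inverse form: P = 24.5 + 0.5Q.
Pre-tax equilibrium: 90 - 3Q = 24.5 + 0.5Q gives Q* = 18.7143, P* = 33.8571.
A tax on sellers shifts supply up by 40: 90 - 3Q = 24.5 + 0.5Q + 40, so Q_t = 7.2857. Buyers pay P_b = 68.1429; sellers receive P_s = P_b - 40 = 28.1429.
CS falls from (1/2)(18.7143)(56.1429) = 525.3367 to (1/2)(7.2857)(21.8571) = 79.6224, a change of -445.7143.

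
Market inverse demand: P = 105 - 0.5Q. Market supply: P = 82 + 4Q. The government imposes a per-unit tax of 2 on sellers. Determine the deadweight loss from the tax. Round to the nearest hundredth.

Without the tax, 105 - 0.5Q = 82 + 4Q so Q* = 5.1111 and P* = 102.4444.
With the tax, sellers need 2 more per unit: 105 - 0.5Q = 82 + 4Q + 2, so Q_t = 4.6667. Buyers pay P_b = 102.6667; sellers receive P_s = P_b - 2 = 100.6667.
Deadweight loss is the triangle between the curves from Q_t to Q*: (1/2)(5.1111 - 4.6667)(2) = 0.4444.

0.44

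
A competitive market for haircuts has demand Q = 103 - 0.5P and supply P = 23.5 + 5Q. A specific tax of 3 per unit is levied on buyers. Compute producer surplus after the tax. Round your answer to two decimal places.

1643.89

Rewriting demand in inverse form: P = 206 - 2Q.
Without the tax, 206 - 2Q = 23.5 + 5Q so Q* = 26.0714 and P* = 153.8571.
With the tax, buyers' net willingness to pay falls by 3: (206 - 3) - 2Q = 23.5 + 5Q, so Q_t = 25.6429. Buyers pay P_b = 154.7143; sellers receive P_s = P_b - 3 = 151.7143.
Producer surplus is the triangle above supply below P_s: (1/2)(25.6429)(151.7143 - 23.5) = 1643.8903.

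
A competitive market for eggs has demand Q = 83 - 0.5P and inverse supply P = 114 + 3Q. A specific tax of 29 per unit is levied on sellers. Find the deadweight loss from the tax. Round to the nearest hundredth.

84.10

Rewriting demand in inverse form: P = 166 - 2Q.
Without the tax, 166 - 2Q = 114 + 3Q so Q* = 10.4 and P* = 145.2.
A tax on sellers shifts supply up by 29: 166 - 2Q = 114 + 3Q + 29, so Q_t = 4.6. Buyers pay P_b = 156.8; sellers receive P_s = P_b - 29 = 127.8.
Deadweight loss is the triangle between the curves from Q_t to Q*: (1/2)(10.4 - 4.6)(29) = 84.1.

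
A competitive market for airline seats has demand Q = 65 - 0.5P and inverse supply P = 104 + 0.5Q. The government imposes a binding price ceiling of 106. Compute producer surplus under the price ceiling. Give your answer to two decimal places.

Rewriting demand in inverse form: P = 130 - 2Q.
Free-market equilibrium: 130 - 2Q = 104 + 0.5Q gives Q* = 10.4, P* = 109.2.
At P = 106, sellers supply (106 - 104)/0.5 = 4 while buyers want more, so the quantity traded is 4 at price 106.
PS is the triangle above supply below 106: (1/2)(4)(106 - 104) = 4.

4.00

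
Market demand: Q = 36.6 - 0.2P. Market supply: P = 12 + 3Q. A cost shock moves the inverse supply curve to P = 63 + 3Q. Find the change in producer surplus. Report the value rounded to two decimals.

-347.84

Rewriting demand in inverse form: P = 183 - 5Q.
Initial equilibrium: Q_0 = 21.375, P_0 = 76.125; CS_0 = (1/2)(21.375)(106.875) = 1142.2266, PS_0 = (1/2)(21.375)(64.125) = 685.3359.
New equilibrium: 183 - 5Q = 63 + 3Q gives Q_1 = 15, P_1 = 108; CS_1 = 562.5, PS_1 = 337.5.
Change in producer surplus = 337.5 - 685.3359 = -347.8359.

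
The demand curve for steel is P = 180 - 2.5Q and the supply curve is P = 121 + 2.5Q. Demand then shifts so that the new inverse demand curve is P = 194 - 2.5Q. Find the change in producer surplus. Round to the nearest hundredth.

Initial equilibrium: Q_0 = 11.8, P_0 = 150.5; CS_0 = (1/2)(11.8)(29.5) = 174.05, PS_0 = (1/2)(11.8)(29.5) = 174.05.
New equilibrium: 194 - 2.5Q = 121 + 2.5Q gives Q_1 = 14.6, P_1 = 157.5; CS_1 = 266.45, PS_1 = 266.45.
Change in producer surplus = 266.45 - 174.05 = 92.4.

92.40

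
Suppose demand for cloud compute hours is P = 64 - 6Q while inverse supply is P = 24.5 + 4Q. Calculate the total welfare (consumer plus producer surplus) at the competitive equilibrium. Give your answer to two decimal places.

Setting demand equal to supply, 39.5 = 10Q, so Q* = 3.95 and P* = 40.3.
Total surplus is the full triangle between the curves from 0 to Q*: (1/2)(3.95)(64 - 24.5) = 78.0125.

78.01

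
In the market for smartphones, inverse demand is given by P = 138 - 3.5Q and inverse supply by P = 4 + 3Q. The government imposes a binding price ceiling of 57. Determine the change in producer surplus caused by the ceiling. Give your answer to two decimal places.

-169.32

Free-market equilibrium: 138 - 3.5Q = 4 + 3Q gives Q* = 20.6154, P* = 65.8462.
At the ceiling price 57, quantity supplied is (57 - 4)/3 = 17.6667; supply is the short side, so Q = 17.6667 trades at P = 57.
PS goes from (1/2)(20.6154)(61.8462) = 637.4911 to 468.1667 (computed as (57 - 4)(17.6667) - (1/2)(3)(17.6667)^2), a change of -169.3245.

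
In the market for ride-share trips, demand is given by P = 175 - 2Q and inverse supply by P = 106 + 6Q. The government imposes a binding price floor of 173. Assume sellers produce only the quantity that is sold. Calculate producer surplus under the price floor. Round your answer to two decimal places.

64.00

Without the control, 175 - 2Q = 106 + 6Q so Q* = 8.625 and P* = 157.75.
At the floor price 173, quantity demanded is (175 - 173)/2 = 1; demand is the short side, so Q = 1 trades at P = 173.
The supply price at Q = 1 is 112. PS is the trapezoid between 173 and supply over [0, 1]: (1/2)[(173 - 106) + (173 - 112)](1) = 64.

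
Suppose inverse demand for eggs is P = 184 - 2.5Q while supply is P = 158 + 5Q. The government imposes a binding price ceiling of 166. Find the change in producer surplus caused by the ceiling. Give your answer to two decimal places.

-23.64

Free-market equilibrium: 184 - 2.5Q = 158 + 5Q gives Q* = 3.4667, P* = 175.3333.
At P = 166, sellers supply (166 - 158)/5 = 1.6 while buyers want more, so the quantity traded is 1.6 at price 166.
PS goes from (1/2)(3.4667)(17.3333) = 30.0444 to 6.4 (computed as (166 - 158)(1.6) - (1/2)(5)(1.6)^2), a change of -23.6444.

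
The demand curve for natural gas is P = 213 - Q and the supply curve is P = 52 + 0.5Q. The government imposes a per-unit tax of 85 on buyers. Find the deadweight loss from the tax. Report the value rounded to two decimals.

2408.33

Without the tax, 213 - Q = 52 + 0.5Q so Q* = 107.3333 and P* = 105.6667.
With the tax, buyers' net willingness to pay falls by 85: (213 - 85) - Q = 52 + 0.5Q, so Q_t = 50.6667. Buyers pay P_b = 162.3333; sellers receive P_s = P_b - 85 = 77.3333.
Deadweight loss is the triangle between the curves from Q_t to Q*: (1/2)(107.3333 - 50.6667)(85) = 2408.3333.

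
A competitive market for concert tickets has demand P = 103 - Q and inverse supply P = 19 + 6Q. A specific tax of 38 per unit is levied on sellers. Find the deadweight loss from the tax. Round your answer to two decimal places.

103.14

Pre-tax equilibrium: 103 - Q = 19 + 6Q gives Q* = 12, P* = 91.
With the tax, sellers need 38 more per unit: 103 - Q = 19 + 6Q + 38, so Q_t = 6.5714. Buyers pay P_b = 96.4286; sellers receive P_s = P_b - 38 = 58.4286.
The welfare triangle lost has base Q* - Q_t = 5.4286 and height t = 38, so DWL = (1/2)(5.4286)(38) = 103.1429.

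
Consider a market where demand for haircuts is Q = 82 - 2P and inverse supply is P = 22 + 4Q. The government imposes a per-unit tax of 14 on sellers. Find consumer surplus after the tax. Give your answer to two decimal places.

Rewriting demand in inverse form: P = 41 - 0.5Q.
Without the tax, 41 - 0.5Q = 22 + 4Q so Q* = 4.2222 and P* = 38.8889.
With the tax, sellers need 14 more per unit: 41 - 0.5Q = 22 + 4Q + 14, so Q_t = 1.1111. Buyers pay P_b = 40.4444; sellers receive P_s = P_b - 14 = 26.4444.
Consumer surplus is the triangle under demand above P_b: (1/2)(1.1111)(41 - 40.4444) = 0.3086.

0.31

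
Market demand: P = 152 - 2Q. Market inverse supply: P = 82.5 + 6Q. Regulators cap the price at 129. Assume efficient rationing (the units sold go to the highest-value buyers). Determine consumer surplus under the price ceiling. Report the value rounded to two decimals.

Without the control, 152 - 2Q = 82.5 + 6Q so Q* = 8.6875 and P* = 134.625.
At P = 129, sellers supply (129 - 82.5)/6 = 7.75 while buyers want more, so the quantity traded is 7.75 at price 129.
The demand price at Q = 7.75 is 136.5. CS is the trapezoid between demand and 129 over [0, 7.75]: (1/2)[(152 - 129) + (136.5 - 129)](7.75) = 118.1875.

118.19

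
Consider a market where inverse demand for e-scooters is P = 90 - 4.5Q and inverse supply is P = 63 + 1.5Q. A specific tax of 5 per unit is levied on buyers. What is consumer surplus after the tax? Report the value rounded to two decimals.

Pre-tax equilibrium: 90 - 4.5Q = 63 + 1.5Q gives Q* = 4.5, P* = 69.75.
A tax on buyers shifts demand down by 5: (90 - 5) - 4.5Q = 63 + 1.5Q, so Q_t = 3.6667. Buyers pay P_b = 73.5; sellers receive P_s = P_b - 5 = 68.5.
Consumer surplus is the triangle under demand above P_b: (1/2)(3.6667)(90 - 73.5) = 30.25.

30.25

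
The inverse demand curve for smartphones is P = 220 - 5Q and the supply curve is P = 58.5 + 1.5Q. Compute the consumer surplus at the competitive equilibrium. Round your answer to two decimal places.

Equilibrium: 220 - 5Q = 58.5 + 1.5Q, so Q* = 24.8462 and P* = 95.7692.
The demand choke price is 220, so CS = (1/2)(Q*)(220 - P*) = (1/2)(24.8462)(124.2308) = 1543.3284.

1543.33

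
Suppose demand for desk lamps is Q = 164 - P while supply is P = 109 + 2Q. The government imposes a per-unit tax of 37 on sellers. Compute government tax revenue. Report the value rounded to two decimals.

222.00

Rewriting demand in inverse form: P = 164 - Q.
Pre-tax equilibrium: 164 - Q = 109 + 2Q gives Q* = 18.3333, P* = 145.6667.
A tax on sellers shifts supply up by 37: 164 - Q = 109 + 2Q + 37, so Q_t = 6. Buyers pay P_b = 158; sellers receive P_s = P_b - 37 = 121.
Revenue is the tax times quantity traded: 37 x 6 = 222.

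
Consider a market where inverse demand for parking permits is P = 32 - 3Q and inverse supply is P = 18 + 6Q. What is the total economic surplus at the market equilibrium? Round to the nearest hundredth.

10.89

Setting demand equal to supply, 14 = 9Q, so Q* = 1.5556 and P* = 27.3333.
CS = (1/2)(1.5556)(4.6667) = 3.6296 and PS = (1/2)(1.5556)(9.3333) = 7.2593, so total surplus = 10.8889.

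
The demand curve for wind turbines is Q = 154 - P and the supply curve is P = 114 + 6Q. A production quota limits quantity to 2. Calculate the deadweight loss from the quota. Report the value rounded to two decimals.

48.29

Rewriting demand in inverse form: P = 154 - Q.
Without the quota, 154 - Q = 114 + 6Q gives Q* = 5.7143.
At Q = 2 the demand price is 154 - (2) = 152 and the supply price is 114 + 6(2) = 126.
DWL = (1/2)(gap between curves at 2) x (Q* - 2) = (1/2)(26)(3.7143) = 48.2857.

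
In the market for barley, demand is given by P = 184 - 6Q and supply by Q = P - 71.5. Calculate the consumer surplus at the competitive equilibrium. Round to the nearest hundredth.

774.87

Rewriting supply in inverse form: P = 71.5 + Q.
Setting demand equal to supply, 112.5 = 7Q, so Q* = 16.0714 and P* = 87.5714.
The demand choke price is 184, so CS = (1/2)(Q*)(184 - P*) = (1/2)(16.0714)(96.4286) = 774.8724.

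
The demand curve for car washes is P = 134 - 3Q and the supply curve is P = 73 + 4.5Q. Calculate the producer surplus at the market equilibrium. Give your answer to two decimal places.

148.84

Set 134 - 3Q = 73 + 4.5Q, which gives 61 = 7.5Q, so Q* = 8.1333 and P* = 134 - 3(8.1333) = 109.6.
Producer surplus is the triangle above supply below P*: (1/2)(8.1333)(109.6 - 73) = (1/2)(8.1333)(36.6) = 148.84.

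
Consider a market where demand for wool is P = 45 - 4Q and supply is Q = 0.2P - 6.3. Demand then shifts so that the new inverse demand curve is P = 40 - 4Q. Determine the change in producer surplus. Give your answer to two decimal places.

Rewriting supply in inverse form: P = 31.5 + 5Q.
Initial equilibrium: Q_0 = 1.5, P_0 = 39; CS_0 = (1/2)(1.5)(6) = 4.5, PS_0 = (1/2)(1.5)(7.5) = 5.625.
New equilibrium: 40 - 4Q = 31.5 + 5Q gives Q_1 = 0.9444, P_1 = 36.2222; CS_1 = 1.784, PS_1 = 2.2299.
Change in producer surplus = 2.2299 - 5.625 = -3.3951.

-3.40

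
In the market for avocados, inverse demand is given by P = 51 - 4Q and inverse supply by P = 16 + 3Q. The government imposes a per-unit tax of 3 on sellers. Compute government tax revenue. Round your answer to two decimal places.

13.71

Without the tax, 51 - 4Q = 16 + 3Q so Q* = 5 and P* = 31.
A tax on sellers shifts supply up by 3: 51 - 4Q = 16 + 3Q + 3, so Q_t = 4.5714. Buyers pay P_b = 32.7143; sellers receive P_s = P_b - 3 = 29.7143.
Revenue is the tax times quantity traded: 3 x 4.5714 = 13.7143.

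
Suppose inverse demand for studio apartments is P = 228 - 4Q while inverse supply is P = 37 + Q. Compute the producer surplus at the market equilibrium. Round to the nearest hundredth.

Equilibrium: 228 - 4Q = 37 + Q, so Q* = 38.2 and P* = 75.2.
PS is the area between P* and the supply curve from 0 to Q*: (1/2)(38.2)(38.2) = 729.62.

729.62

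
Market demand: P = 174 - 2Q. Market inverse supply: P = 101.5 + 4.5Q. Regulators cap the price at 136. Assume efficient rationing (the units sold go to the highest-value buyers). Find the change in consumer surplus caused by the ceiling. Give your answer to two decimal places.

108.15

Without the control, 174 - 2Q = 101.5 + 4.5Q so Q* = 11.1538 and P* = 151.6923.
At the ceiling price 136, quantity supplied is (136 - 101.5)/4.5 = 7.6667; supply is the short side, so Q = 7.6667 trades at P = 136.
CS goes from (1/2)(11.1538)(22.3077) = 124.4083 to 232.5556 (computed as (174 - 136)(7.6667) - (1/2)(2)(7.6667)^2), a change of 108.1473.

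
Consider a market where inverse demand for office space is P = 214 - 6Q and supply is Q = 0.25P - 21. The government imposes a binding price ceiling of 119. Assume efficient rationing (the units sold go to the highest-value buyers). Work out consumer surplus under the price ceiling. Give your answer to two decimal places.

Rewriting supply in inverse form: P = 84 + 4Q.
Free-market equilibrium: 214 - 6Q = 84 + 4Q gives Q* = 13, P* = 136.
At P = 119, sellers supply (119 - 84)/4 = 8.75 while buyers want more, so the quantity traded is 8.75 at price 119.
The demand price at Q = 8.75 is 161.5. CS is the trapezoid between demand and 119 over [0, 8.75]: (1/2)[(214 - 119) + (161.5 - 119)](8.75) = 601.5625.

601.56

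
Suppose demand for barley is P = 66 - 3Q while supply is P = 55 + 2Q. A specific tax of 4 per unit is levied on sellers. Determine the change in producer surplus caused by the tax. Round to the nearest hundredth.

Pre-tax equilibrium: 66 - 3Q = 55 + 2Q gives Q* = 2.2, P* = 59.4.
With the tax, sellers need 4 more per unit: 66 - 3Q = 55 + 2Q + 4, so Q_t = 1.4. Buyers pay P_b = 61.8; sellers receive P_s = P_b - 4 = 57.8.
Producers lose the trapezoid between P_s and P* out to Q_t plus the triangle from Q_t to Q*: change in PS = 1.96 - 4.84 = -2.88.

-2.88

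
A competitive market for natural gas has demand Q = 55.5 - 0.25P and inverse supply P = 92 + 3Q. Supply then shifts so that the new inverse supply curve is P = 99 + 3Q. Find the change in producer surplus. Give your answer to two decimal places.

-54.21

Rewriting demand in inverse form: P = 222 - 4Q.
Initial equilibrium: Q_0 = 18.5714, P_0 = 147.7143; CS_0 = (1/2)(18.5714)(74.2857) = 689.7959, PS_0 = (1/2)(18.5714)(55.7143) = 517.3469.
New equilibrium: 222 - 4Q = 99 + 3Q gives Q_1 = 17.5714, P_1 = 151.7143; CS_1 = 617.5102, PS_1 = 463.1327.
Change in producer surplus = 463.1327 - 517.3469 = -54.2143.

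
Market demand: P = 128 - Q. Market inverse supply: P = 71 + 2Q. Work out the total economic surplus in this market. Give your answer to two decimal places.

Set 128 - Q = 71 + 2Q, which gives 57 = 3Q, so Q* = 19 and P* = 128 - (19) = 109.
Total surplus is the full triangle between the curves from 0 to Q*: (1/2)(19)(128 - 71) = 541.5.

541.50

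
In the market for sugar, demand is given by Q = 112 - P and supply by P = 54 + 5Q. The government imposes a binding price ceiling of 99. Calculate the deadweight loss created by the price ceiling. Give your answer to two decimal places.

Rewriting demand in inverse form: P = 112 - Q.
Free-market equilibrium: 112 - Q = 54 + 5Q gives Q* = 9.6667, P* = 102.3333.
At the ceiling price 99, quantity supplied is (99 - 54)/5 = 9; supply is the short side, so Q = 9 trades at P = 99.
The lost-trades triangle has base Q* - 9 = 0.6667 and height equal to the gap between the curves at Q = 9, which is 103 - 99 = 4. DWL = (1/2)(0.6667)(4) = 1.3333.

1.33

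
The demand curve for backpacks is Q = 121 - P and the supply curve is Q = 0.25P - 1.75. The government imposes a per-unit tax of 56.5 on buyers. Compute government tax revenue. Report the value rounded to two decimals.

Rewriting demand in inverse form: P = 121 - Q.
Rewriting supply in inverse form: P = 7 + 4Q.
Without the tax, 121 - Q = 7 + 4Q so Q* = 22.8 and P* = 98.2.
A tax on buyers shifts demand down by 56.5: (121 - 56.5) - Q = 7 + 4Q, so Q_t = 11.5. Buyers pay P_b = 109.5; sellers receive P_s = P_b - 56.5 = 53.
Revenue is the tax times quantity traded: 56.5 x 11.5 = 649.75.

649.75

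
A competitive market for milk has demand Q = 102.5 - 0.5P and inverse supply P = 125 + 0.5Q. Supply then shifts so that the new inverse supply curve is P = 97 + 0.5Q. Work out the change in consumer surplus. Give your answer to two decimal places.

Rewriting demand in inverse form: P = 205 - 2Q.
Initial equilibrium: Q_0 = 32, P_0 = 141; CS_0 = (1/2)(32)(64) = 1024, PS_0 = (1/2)(32)(16) = 256.
New equilibrium: 205 - 2Q = 97 + 0.5Q gives Q_1 = 43.2, P_1 = 118.6; CS_1 = 1866.24, PS_1 = 466.56.
Change in consumer surplus = 1866.24 - 1024 = 842.24.

842.24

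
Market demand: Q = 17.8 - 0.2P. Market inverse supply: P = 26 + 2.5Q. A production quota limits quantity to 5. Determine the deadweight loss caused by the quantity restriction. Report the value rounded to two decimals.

Rewriting demand in inverse form: P = 89 - 5Q.
Unrestricted equilibrium: Q* = (89 - 26)/(5 + 2.5) = 8.4.
At Q = 5 the demand price is 89 - 5(5) = 64 and the supply price is 26 + 2.5(5) = 38.5.
DWL = (1/2)(gap between curves at 5) x (Q* - 5) = (1/2)(25.5)(3.4) = 43.35.

43.35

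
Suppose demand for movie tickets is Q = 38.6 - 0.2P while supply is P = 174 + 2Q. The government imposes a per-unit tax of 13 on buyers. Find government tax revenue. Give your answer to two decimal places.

Rewriting demand in inverse form: P = 193 - 5Q.
Without the tax, 193 - 5Q = 174 + 2Q so Q* = 2.7143 and P* = 179.4286.
A tax on buyers shifts demand down by 13: (193 - 13) - 5Q = 174 + 2Q, so Q_t = 0.8571. Buyers pay P_b = 188.7143; sellers receive P_s = P_b - 13 = 175.7143.
Revenue is the tax times quantity traded: 13 x 0.8571 = 11.1429.

11.14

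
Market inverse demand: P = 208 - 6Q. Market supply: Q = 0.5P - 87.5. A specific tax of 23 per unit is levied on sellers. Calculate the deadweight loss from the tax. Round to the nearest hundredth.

33.06

Rewriting supply in inverse form: P = 175 + 2Q.
Pre-tax equilibrium: 208 - 6Q = 175 + 2Q gives Q* = 4.125, P* = 183.25.
A tax on sellers shifts supply up by 23: 208 - 6Q = 175 + 2Q + 23, so Q_t = 1.25. Buyers pay P_b = 200.5; sellers receive P_s = P_b - 23 = 177.5.
The welfare triangle lost has base Q* - Q_t = 2.875 and height t = 23, so DWL = (1/2)(2.875)(23) = 33.0625.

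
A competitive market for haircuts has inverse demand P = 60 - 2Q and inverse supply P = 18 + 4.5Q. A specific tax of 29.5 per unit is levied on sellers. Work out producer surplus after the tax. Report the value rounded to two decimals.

8.32

Without the tax, 60 - 2Q = 18 + 4.5Q so Q* = 6.4615 and P* = 47.0769.
A tax on sellers shifts supply up by 29.5: 60 - 2Q = 18 + 4.5Q + 29.5, so Q_t = 1.9231. Buyers pay P_b = 56.1538; sellers receive P_s = P_b - 29.5 = 26.6538.
PS = (1/2)(Q_t)(P_s - 18) = (1/2)(1.9231)(8.6538) = 8.321.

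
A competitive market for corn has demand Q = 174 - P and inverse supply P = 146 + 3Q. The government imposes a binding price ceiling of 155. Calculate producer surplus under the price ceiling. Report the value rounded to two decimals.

Rewriting demand in inverse form: P = 174 - Q.
Without the control, 174 - Q = 146 + 3Q so Q* = 7 and P* = 167.
At P = 155, sellers supply (155 - 146)/3 = 3 while buyers want more, so the quantity traded is 3 at price 155.
PS is the triangle above supply below 155: (1/2)(3)(155 - 146) = 13.5.

13.50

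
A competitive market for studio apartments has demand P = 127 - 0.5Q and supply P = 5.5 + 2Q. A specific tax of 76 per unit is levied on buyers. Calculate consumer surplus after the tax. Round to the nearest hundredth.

Pre-tax equilibrium: 127 - 0.5Q = 5.5 + 2Q gives Q* = 48.6, P* = 102.7.
A tax on buyers shifts demand down by 76: (127 - 76) - 0.5Q = 5.5 + 2Q, so Q_t = 18.2. Buyers pay P_b = 117.9; sellers receive P_s = P_b - 76 = 41.9.
CS = (1/2)(Q_t)(127 - P_b) = (1/2)(18.2)(9.1) = 82.81.

82.81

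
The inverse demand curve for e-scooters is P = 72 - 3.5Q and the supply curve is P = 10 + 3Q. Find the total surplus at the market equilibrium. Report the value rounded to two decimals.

Setting demand equal to supply, 62 = 6.5Q, so Q* = 9.5385 and P* = 38.6154.
Total surplus is the full triangle between the curves from 0 to Q*: (1/2)(9.5385)(72 - 10) = 295.6923.

295.69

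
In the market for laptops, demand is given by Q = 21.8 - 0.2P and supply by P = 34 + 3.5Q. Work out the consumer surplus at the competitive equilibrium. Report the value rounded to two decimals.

Rewriting demand in inverse form: P = 109 - 5Q.
Set 109 - 5Q = 34 + 3.5Q, which gives 75 = 8.5Q, so Q* = 8.8235 and P* = 109 - 5(8.8235) = 64.8824.
The demand choke price is 109, so CS = (1/2)(Q*)(109 - P*) = (1/2)(8.8235)(44.1176) = 194.6367.

194.64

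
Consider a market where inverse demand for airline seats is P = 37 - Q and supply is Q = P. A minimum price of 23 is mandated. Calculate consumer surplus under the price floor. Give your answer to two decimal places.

98.00

Rewriting supply in inverse form: P = Q.
Free-market equilibrium: 37 - Q = Q gives Q* = 18.5, P* = 18.5.
At the floor price 23, quantity demanded is (37 - 23)/1 = 14; demand is the short side, so Q = 14 trades at P = 23.
CS is the triangle under demand above 23: (1/2)(14)(37 - 23) = 98.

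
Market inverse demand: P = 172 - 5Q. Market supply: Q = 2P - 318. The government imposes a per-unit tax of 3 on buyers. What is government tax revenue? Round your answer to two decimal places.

Rewriting supply in inverse form: P = 159 + 0.5Q.
Pre-tax equilibrium: 172 - 5Q = 159 + 0.5Q gives Q* = 2.3636, P* = 160.1818.
With the tax, buyers' net willingness to pay falls by 3: (172 - 3) - 5Q = 159 + 0.5Q, so Q_t = 1.8182. Buyers pay P_b = 162.9091; sellers receive P_s = P_b - 3 = 159.9091.
Tax revenue = t x Q_t = 3 x 1.8182 = 5.4545.

5.45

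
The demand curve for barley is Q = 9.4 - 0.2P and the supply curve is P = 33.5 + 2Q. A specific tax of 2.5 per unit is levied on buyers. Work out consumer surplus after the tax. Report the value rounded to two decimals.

Rewriting demand in inverse form: P = 47 - 5Q.
Pre-tax equilibrium: 47 - 5Q = 33.5 + 2Q gives Q* = 1.9286, P* = 37.3571.
With the tax, buyers' net willingness to pay falls by 2.5: (47 - 2.5) - 5Q = 33.5 + 2Q, so Q_t = 1.5714. Buyers pay P_b = 39.1429; sellers receive P_s = P_b - 2.5 = 36.6429.
Consumer surplus is the triangle under demand above P_b: (1/2)(1.5714)(47 - 39.1429) = 6.1735.

6.17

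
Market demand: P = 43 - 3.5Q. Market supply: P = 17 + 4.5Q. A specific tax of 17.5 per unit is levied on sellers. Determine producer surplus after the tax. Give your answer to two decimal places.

Without the tax, 43 - 3.5Q = 17 + 4.5Q so Q* = 3.25 and P* = 31.625.
A tax on sellers shifts supply up by 17.5: 43 - 3.5Q = 17 + 4.5Q + 17.5, so Q_t = 1.0625. Buyers pay P_b = 39.2812; sellers receive P_s = P_b - 17.5 = 21.7812.
Producer surplus is the triangle above supply below P_s: (1/2)(1.0625)(21.7812 - 17) = 2.54.

2.54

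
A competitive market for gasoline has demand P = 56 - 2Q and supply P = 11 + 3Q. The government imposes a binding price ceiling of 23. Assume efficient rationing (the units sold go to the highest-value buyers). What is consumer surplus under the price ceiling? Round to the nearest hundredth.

116.00

Free-market equilibrium: 56 - 2Q = 11 + 3Q gives Q* = 9, P* = 38.
At P = 23, sellers supply (23 - 11)/3 = 4 while buyers want more, so the quantity traded is 4 at price 23.
The demand price at Q = 4 is 48. CS is the trapezoid between demand and 23 over [0, 4]: (1/2)[(56 - 23) + (48 - 23)](4) = 116.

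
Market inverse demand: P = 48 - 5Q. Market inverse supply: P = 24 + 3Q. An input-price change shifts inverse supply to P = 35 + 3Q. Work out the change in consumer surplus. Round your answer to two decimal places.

Initial equilibrium: Q_0 = 3, P_0 = 33; CS_0 = (1/2)(3)(15) = 22.5, PS_0 = (1/2)(3)(9) = 13.5.
New equilibrium: 48 - 5Q = 35 + 3Q gives Q_1 = 1.625, P_1 = 39.875; CS_1 = 6.6016, PS_1 = 3.9609.
Change in consumer surplus = 6.6016 - 22.5 = -15.8984.

-15.90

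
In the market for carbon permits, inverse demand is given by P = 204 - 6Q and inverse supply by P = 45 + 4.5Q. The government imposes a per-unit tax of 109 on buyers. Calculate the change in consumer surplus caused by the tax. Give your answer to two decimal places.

-619.89

Pre-tax equilibrium: 204 - 6Q = 45 + 4.5Q gives Q* = 15.1429, P* = 113.1429.
With the tax, buyers' net willingness to pay falls by 109: (204 - 109) - 6Q = 45 + 4.5Q, so Q_t = 4.7619. Buyers pay P_b = 175.4286; sellers receive P_s = P_b - 109 = 66.4286.
Consumers lose the trapezoid between P* and P_b out to Q_t plus the triangle from Q_t to Q*: change in CS = 68.0272 - 687.9184 = -619.8912.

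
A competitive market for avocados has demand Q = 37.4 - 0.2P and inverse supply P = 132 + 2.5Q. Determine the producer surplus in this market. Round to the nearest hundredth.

Rewriting demand in inverse form: P = 187 - 5Q.
Set 187 - 5Q = 132 + 2.5Q, which gives 55 = 7.5Q, so Q* = 7.3333 and P* = 187 - 5(7.3333) = 150.3333.
Producer surplus is the triangle above supply below P*: (1/2)(7.3333)(150.3333 - 132) = (1/2)(7.3333)(18.3333) = 67.2222.

67.22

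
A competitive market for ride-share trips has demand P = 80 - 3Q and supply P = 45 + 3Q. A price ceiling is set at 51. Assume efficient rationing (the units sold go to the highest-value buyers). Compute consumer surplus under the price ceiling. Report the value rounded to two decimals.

52.00

Without the control, 80 - 3Q = 45 + 3Q so Q* = 5.8333 and P* = 62.5.
At the ceiling price 51, quantity supplied is (51 - 45)/3 = 2; supply is the short side, so Q = 2 trades at P = 51.
The demand price at Q = 2 is 74. CS is the trapezoid between demand and 51 over [0, 2]: (1/2)[(80 - 51) + (74 - 51)](2) = 52.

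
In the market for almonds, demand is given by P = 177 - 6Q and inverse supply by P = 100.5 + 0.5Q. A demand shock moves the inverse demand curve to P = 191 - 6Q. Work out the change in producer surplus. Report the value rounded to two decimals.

Initial equilibrium: Q_0 = 11.7692, P_0 = 106.3846; CS_0 = (1/2)(11.7692)(70.6154) = 415.5444, PS_0 = (1/2)(11.7692)(5.8846) = 34.6287.
New equilibrium: 191 - 6Q = 100.5 + 0.5Q gives Q_1 = 13.9231, P_1 = 107.4615; CS_1 = 581.5562, PS_1 = 48.463.
Change in producer surplus = 48.463 - 34.6287 = 13.8343.

13.83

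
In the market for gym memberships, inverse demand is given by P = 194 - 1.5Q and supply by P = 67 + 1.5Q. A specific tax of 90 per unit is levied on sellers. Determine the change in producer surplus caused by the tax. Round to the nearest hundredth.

-1230.00

Pre-tax equilibrium: 194 - 1.5Q = 67 + 1.5Q gives Q* = 42.3333, P* = 130.5.
With the tax, sellers need 90 more per unit: 194 - 1.5Q = 67 + 1.5Q + 90, so Q_t = 12.3333. Buyers pay P_b = 175.5; sellers receive P_s = P_b - 90 = 85.5.
PS falls from (1/2)(42.3333)(63.5) = 1344.0833 to (1/2)(12.3333)(18.5) = 114.0833, a change of -1230.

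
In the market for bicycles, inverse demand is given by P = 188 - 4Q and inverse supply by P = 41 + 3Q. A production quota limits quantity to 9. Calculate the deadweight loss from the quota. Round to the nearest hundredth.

504.00

Unrestricted equilibrium: Q* = (188 - 41)/(4 + 3) = 21.
At Q = 9 the demand price is 188 - 4(9) = 152 and the supply price is 41 + 3(9) = 68.
DWL = (1/2)(gap between curves at 9) x (Q* - 9) = (1/2)(84)(12) = 504.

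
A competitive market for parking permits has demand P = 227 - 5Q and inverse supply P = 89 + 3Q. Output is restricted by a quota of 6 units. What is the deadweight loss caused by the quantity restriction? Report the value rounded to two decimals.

Without the quota, 227 - 5Q = 89 + 3Q gives Q* = 17.25.
At Q = 6 the demand price is 227 - 5(6) = 197 and the supply price is 89 + 3(6) = 107.
Deadweight loss is the triangle between the curves from 6 to 17.25: (1/2)(197 - 107)(17.25 - 6) = 506.25.

506.25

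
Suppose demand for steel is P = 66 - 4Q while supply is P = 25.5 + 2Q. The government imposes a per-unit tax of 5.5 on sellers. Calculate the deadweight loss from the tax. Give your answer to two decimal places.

Without the tax, 66 - 4Q = 25.5 + 2Q so Q* = 6.75 and P* = 39.
A tax on sellers shifts supply up by 5.5: 66 - 4Q = 25.5 + 2Q + 5.5, so Q_t = 5.8333. Buyers pay P_b = 42.6667; sellers receive P_s = P_b - 5.5 = 37.1667.
The welfare triangle lost has base Q* - Q_t = 0.9167 and height t = 5.5, so DWL = (1/2)(0.9167)(5.5) = 2.5208.

2.52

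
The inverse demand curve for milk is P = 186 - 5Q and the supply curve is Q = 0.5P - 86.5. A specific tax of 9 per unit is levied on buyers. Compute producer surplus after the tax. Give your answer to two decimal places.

0.33

Rewriting supply in inverse form: P = 173 + 2Q.
Without the tax, 186 - 5Q = 173 + 2Q so Q* = 1.8571 and P* = 176.7143.
With the tax, buyers' net willingness to pay falls by 9: (186 - 9) - 5Q = 173 + 2Q, so Q_t = 0.5714. Buyers pay P_b = 183.1429; sellers receive P_s = P_b - 9 = 174.1429.
Producer surplus is the triangle above supply below P_s: (1/2)(0.5714)(174.1429 - 173) = 0.3265.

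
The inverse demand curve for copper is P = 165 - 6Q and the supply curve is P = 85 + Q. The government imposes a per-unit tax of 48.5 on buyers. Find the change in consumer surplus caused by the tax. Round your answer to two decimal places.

Pre-tax equilibrium: 165 - 6Q = 85 + Q gives Q* = 11.4286, P* = 96.4286.
A tax on buyers shifts demand down by 48.5: (165 - 48.5) - 6Q = 85 + Q, so Q_t = 4.5. Buyers pay P_b = 138; sellers receive P_s = P_b - 48.5 = 89.5.
Consumers lose the trapezoid between P* and P_b out to Q_t plus the triangle from Q_t to Q*: change in CS = 60.75 - 391.8367 = -331.0867.

-331.09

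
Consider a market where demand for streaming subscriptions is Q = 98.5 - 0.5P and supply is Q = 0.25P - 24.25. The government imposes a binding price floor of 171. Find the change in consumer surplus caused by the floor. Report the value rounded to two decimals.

-108.78

Rewriting demand in inverse form: P = 197 - 2Q.
Rewriting supply in inverse form: P = 97 + 4Q.
Without the control, 197 - 2Q = 97 + 4Q so Q* = 16.6667 and P* = 163.6667.
At P = 171, buyers demand (197 - 171)/2 = 13 while sellers would supply more, so the quantity traded is 13 at price 171.
CS goes from (1/2)(16.6667)(33.3333) = 277.7778 to 169 (computed as (197 - 171)(13) - (1/2)(2)(13)^2), a change of -108.7778.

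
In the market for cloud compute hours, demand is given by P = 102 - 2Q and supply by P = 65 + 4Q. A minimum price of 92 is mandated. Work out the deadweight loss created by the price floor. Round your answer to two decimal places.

Free-market equilibrium: 102 - 2Q = 65 + 4Q gives Q* = 6.1667, P* = 89.6667.
At P = 92, buyers demand (102 - 92)/2 = 5 while sellers would supply more, so the quantity traded is 5 at price 92.
At Q = 5 the demand price is 92 and the supply price is 85. Deadweight loss is the triangle between the curves from 5 to 6.1667: (1/2)(92 - 85)(6.1667 - 5) = 4.0833.

4.08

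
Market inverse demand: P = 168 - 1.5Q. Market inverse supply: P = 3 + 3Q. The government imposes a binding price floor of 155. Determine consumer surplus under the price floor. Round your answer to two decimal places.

56.33

Without the control, 168 - 1.5Q = 3 + 3Q so Q* = 36.6667 and P* = 113.
At P = 155, buyers demand (168 - 155)/1.5 = 8.6667 while sellers would supply more, so the quantity traded is 8.6667 at price 155.
CS is the triangle under demand above 155: (1/2)(8.6667)(168 - 155) = 56.3333.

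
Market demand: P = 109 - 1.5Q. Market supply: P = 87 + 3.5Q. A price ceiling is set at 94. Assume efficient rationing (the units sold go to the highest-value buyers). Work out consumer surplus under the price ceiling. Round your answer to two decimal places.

27.00

Free-market equilibrium: 109 - 1.5Q = 87 + 3.5Q gives Q* = 4.4, P* = 102.4.
At P = 94, sellers supply (94 - 87)/3.5 = 2 while buyers want more, so the quantity traded is 2 at price 94.
The demand price at Q = 2 is 106. CS is the trapezoid between demand and 94 over [0, 2]: (1/2)[(109 - 94) + (106 - 94)](2) = 27.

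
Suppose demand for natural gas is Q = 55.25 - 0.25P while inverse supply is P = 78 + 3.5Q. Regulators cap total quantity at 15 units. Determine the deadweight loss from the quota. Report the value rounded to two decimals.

Rewriting demand in inverse form: P = 221 - 4Q.
Unrestricted equilibrium: Q* = (221 - 78)/(4 + 3.5) = 19.0667.
At Q = 15 the demand price is 221 - 4(15) = 161 and the supply price is 78 + 3.5(15) = 130.5.
DWL = (1/2)(gap between curves at 15) x (Q* - 15) = (1/2)(30.5)(4.0667) = 62.0167.

62.02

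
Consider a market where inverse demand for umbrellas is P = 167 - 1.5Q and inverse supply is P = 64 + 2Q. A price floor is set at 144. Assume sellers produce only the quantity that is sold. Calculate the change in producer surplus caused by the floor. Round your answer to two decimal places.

Free-market equilibrium: 167 - 1.5Q = 64 + 2Q gives Q* = 29.4286, P* = 122.8571.
At P = 144, buyers demand (167 - 144)/1.5 = 15.3333 while sellers would supply more, so the quantity traded is 15.3333 at price 144.
PS goes from (1/2)(29.4286)(58.8571) = 866.0408 to 991.5556 (computed as (144 - 64)(15.3333) - (1/2)(2)(15.3333)^2), a change of 125.5147.

125.51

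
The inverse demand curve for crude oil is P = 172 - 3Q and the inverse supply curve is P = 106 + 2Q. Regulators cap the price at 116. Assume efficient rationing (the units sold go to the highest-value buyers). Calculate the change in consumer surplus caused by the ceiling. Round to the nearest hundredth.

Free-market equilibrium: 172 - 3Q = 106 + 2Q gives Q* = 13.2, P* = 132.4.
At the ceiling price 116, quantity supplied is (116 - 106)/2 = 5; supply is the short side, so Q = 5 trades at P = 116.
CS goes from (1/2)(13.2)(39.6) = 261.36 to 242.5 (computed as (172 - 116)(5) - (1/2)(3)(5)^2), a change of -18.86.

-18.86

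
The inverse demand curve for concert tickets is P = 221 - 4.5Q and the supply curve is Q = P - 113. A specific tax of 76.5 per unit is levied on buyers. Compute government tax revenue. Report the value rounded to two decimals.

Rewriting supply in inverse form: P = 113 + Q.
Without the tax, 221 - 4.5Q = 113 + Q so Q* = 19.6364 and P* = 132.6364.
With the tax, buyers' net willingness to pay falls by 76.5: (221 - 76.5) - 4.5Q = 113 + Q, so Q_t = 5.7273. Buyers pay P_b = 195.2273; sellers receive P_s = P_b - 76.5 = 118.7273.
Tax revenue = t x Q_t = 76.5 x 5.7273 = 438.1364.

438.14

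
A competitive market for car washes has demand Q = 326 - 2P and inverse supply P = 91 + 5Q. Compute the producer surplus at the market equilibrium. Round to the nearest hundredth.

Rewriting demand in inverse form: P = 163 - 0.5Q.
Setting demand equal to supply, 72 = 5.5Q, so Q* = 13.0909 and P* = 156.4545.
The supply curve's price intercept is 91, so PS = (1/2)(Q*)(P* - 91) = (1/2)(13.0909)(65.4545) = 428.4298.

428.43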